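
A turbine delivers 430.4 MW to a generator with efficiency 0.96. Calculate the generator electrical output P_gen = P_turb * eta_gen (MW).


P_gen = 430.4 * 0.96 = 413.1840 MW


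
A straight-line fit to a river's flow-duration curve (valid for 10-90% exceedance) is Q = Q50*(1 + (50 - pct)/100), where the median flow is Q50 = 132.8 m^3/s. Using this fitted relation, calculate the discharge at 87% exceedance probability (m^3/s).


Q = 132.8 * (1 + (50 - 87)/100) = 83.6640 m^3/s


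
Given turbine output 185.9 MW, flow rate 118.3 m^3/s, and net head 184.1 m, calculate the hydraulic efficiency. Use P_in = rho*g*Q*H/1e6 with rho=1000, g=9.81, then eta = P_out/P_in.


P_in = 1000 * 9.81 * 118.3 * 184.1 / 1e6 = 213.6523 MW
eta = 185.9 / 213.6523 = 0.8701


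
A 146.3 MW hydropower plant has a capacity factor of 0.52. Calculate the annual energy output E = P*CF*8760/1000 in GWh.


E = 146.3 * 0.52 * 8760 / 1000 = 666.4258 GWh


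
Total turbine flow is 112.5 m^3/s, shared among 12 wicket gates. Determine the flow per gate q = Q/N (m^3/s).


q = 112.5 / 12 = 9.3750 m^3/s


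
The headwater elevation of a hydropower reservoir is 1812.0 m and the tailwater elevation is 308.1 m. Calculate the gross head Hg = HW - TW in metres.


Hg = 1812.0 - 308.1 = 1503.9000 m


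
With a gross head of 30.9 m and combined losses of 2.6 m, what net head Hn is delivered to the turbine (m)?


Hn = 30.9 - 2.6 = 28.3000 m


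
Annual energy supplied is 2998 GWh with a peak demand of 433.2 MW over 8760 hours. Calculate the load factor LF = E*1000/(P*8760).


LF = 2998 * 1000 / (433.2 * 8760) = 0.7900


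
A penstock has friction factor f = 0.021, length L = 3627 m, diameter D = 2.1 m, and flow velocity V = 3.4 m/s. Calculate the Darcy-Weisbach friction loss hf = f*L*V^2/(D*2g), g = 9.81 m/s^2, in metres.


hf = 0.021 * 3627 * 3.4^2 / (2.1 * 2 * 9.81) = 21.3701 m


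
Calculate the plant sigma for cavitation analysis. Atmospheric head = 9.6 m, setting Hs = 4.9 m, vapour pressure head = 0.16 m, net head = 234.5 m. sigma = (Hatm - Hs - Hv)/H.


sigma = (9.6 - 4.9 - 0.16) / 234.5 = 0.0194


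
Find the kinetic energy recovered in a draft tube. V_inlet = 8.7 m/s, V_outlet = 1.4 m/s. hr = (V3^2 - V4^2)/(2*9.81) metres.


hr = (8.7^2 - 1.4^2) / (2*9.81) = 3.7579 m


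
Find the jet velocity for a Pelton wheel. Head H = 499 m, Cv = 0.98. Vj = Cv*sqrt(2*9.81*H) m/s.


Vj = 0.98 * sqrt(2*9.81*499) = 96.9674 m/s


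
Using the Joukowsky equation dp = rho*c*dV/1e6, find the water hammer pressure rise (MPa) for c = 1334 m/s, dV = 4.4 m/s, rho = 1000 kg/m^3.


dp = 1000 * 1334 * 4.4 / 1e6 = 5.8696 MPa


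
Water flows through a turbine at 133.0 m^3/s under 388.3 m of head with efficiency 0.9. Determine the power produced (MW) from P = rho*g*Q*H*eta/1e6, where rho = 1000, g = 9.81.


P = 1000 * 9.81 * 133.0 * 388.3 * 0.9 / 1e6 = 455.9640 MW


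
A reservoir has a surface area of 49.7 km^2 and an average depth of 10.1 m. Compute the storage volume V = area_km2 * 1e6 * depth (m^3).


V = 49.7 * 1e6 * 10.1 = 5.0197e+08 m^3


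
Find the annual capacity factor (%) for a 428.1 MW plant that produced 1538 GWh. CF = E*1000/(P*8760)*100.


CF = 1538 * 1000 / (428.1 * 8760) * 100 = 41.0116 %


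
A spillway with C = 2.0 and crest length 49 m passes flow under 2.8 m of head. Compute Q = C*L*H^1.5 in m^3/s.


Q = 2.0 * 49 * 2.8^1.5 = 459.1590 m^3/s


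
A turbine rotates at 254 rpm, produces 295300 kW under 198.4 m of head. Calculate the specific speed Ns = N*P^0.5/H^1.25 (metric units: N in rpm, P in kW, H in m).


Ns = 254 * 295300^0.5 / 198.4^1.25 = 185.3695


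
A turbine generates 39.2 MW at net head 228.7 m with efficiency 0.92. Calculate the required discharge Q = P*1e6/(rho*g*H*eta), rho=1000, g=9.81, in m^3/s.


Q = 39.2 * 1e6 / (1000 * 9.81 * 228.7 * 0.92) = 18.9917 m^3/s


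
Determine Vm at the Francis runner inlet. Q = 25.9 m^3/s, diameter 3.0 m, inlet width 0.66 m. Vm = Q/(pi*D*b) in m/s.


Vm = 25.9 / (pi * 3.0 * 0.66) = 4.1638 m/s


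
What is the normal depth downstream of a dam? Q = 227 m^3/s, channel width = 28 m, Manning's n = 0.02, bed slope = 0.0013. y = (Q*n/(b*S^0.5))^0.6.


y = (227 * 0.02 / (28 * 0.0013^0.5))^0.6 = 2.4647 m


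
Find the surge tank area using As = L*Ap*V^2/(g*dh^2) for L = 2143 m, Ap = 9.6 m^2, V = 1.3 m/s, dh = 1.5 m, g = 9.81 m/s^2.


As = 2143 * 9.6 * 1.3^2 / (9.81 * 1.5^2) = 1575.1742 m^2


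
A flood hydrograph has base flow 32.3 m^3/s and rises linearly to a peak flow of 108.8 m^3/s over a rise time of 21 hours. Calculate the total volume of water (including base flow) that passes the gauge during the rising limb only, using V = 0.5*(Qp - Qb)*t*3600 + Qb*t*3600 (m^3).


V = 0.5*(108.8 - 32.3)*21*3600 + 32.3*21*3600 = 5.3336e+06 m^3


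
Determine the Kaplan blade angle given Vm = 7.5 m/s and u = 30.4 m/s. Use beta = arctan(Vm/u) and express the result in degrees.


beta = arctan(7.5 / 30.4) = 13.8587 degrees


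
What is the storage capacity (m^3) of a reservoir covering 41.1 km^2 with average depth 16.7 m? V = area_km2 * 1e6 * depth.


V = 41.1 * 1e6 * 16.7 = 6.8637e+08 m^3


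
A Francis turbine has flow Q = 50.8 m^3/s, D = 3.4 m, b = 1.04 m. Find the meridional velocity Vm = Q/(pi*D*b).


Vm = 50.8 / (pi * 3.4 * 1.04) = 4.5730 m/s


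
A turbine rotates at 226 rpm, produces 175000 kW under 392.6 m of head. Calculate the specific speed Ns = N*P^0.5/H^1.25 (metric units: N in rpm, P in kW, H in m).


Ns = 226 * 175000^0.5 / 392.6^1.25 = 54.0990


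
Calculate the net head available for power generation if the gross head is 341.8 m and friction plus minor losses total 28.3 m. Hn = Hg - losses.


Hn = 341.8 - 28.3 = 313.5000 m


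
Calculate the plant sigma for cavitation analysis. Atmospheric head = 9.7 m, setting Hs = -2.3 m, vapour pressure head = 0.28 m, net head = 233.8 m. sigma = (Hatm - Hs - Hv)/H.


sigma = (9.7 - (-2.3) - 0.28) / 233.8 = 0.0501


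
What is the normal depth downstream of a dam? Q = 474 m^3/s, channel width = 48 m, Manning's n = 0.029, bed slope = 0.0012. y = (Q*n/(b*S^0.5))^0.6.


y = (474 * 0.029 / (48 * 0.0012^0.5))^0.6 = 3.5515 m


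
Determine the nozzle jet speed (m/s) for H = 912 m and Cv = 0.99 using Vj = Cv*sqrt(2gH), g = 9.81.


Vj = 0.99 * sqrt(2*9.81*912) = 132.4287 m/s


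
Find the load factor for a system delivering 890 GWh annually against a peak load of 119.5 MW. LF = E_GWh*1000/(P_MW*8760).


LF = 890 * 1000 / (119.5 * 8760) = 0.8502


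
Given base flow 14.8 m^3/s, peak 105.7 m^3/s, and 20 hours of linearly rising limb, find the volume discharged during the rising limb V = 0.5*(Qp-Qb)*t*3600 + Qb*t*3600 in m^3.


V = 0.5*(105.7 - 14.8)*20*3600 + 14.8*20*3600 = 4.3380e+06 m^3


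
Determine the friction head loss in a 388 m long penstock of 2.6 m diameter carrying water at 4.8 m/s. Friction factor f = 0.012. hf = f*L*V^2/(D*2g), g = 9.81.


hf = 0.012 * 388 * 4.8^2 / (2.6 * 2 * 9.81) = 2.1029 m


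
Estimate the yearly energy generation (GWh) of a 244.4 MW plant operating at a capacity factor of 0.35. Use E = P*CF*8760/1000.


E = 244.4 * 0.35 * 8760 / 1000 = 749.3304 GWh


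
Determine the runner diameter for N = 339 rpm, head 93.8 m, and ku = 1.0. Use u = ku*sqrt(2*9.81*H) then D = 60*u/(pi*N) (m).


u = 1.0 * sqrt(2*9.81*93.8) = 42.8994 m/s
D = 60 * 42.8994 / (pi * 339) = 2.4169 m


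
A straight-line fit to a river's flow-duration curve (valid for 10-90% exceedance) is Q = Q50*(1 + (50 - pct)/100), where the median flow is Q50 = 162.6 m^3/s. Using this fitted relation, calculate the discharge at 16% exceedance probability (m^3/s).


Q = 162.6 * (1 + (50 - 16)/100) = 217.8840 m^3/s


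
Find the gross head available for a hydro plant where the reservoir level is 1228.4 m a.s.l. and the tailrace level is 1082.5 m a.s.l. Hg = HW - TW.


Hg = 1228.4 - 1082.5 = 145.9000 m


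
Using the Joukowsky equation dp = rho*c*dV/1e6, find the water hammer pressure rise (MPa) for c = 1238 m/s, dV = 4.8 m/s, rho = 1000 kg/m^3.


dp = 1000 * 1238 * 4.8 / 1e6 = 5.9424 MPa


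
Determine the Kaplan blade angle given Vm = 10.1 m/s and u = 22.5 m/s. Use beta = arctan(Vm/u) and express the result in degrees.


beta = arctan(10.1 / 22.5) = 24.1748 degrees


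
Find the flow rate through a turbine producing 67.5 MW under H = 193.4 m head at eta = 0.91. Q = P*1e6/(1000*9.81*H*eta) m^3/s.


Q = 67.5 * 1e6 / (1000 * 9.81 * 193.4 * 0.91) = 39.0964 m^3/s


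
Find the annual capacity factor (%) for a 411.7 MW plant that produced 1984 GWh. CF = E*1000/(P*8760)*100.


CF = 1984 * 1000 / (411.7 * 8760) * 100 = 55.0119 %


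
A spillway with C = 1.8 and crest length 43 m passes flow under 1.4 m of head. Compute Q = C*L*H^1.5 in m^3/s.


Q = 1.8 * 43 * 1.4^1.5 = 128.2133 m^3/s


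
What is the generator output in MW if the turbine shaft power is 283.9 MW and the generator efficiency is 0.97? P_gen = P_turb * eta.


P_gen = 283.9 * 0.97 = 275.3830 MW


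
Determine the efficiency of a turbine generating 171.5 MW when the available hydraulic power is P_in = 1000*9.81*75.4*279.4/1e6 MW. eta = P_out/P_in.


P_in = 1000 * 9.81 * 75.4 * 279.4 / 1e6 = 206.6649 MW
eta = 171.5 / 206.6649 = 0.8298


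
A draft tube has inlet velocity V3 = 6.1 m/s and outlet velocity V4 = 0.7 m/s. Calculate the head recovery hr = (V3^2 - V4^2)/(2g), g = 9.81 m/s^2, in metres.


hr = (6.1^2 - 0.7^2) / (2*9.81) = 1.8716 m


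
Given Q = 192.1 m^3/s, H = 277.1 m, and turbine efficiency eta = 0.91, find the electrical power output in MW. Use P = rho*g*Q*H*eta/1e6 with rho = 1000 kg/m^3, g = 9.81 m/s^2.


P = 1000 * 9.81 * 192.1 * 277.1 * 0.91 / 1e6 = 475.1977 MW


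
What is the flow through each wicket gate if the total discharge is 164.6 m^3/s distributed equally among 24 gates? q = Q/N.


q = 164.6 / 24 = 6.8583 m^3/s


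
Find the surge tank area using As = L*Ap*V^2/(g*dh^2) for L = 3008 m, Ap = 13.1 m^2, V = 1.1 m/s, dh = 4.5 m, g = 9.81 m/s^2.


As = 3008 * 13.1 * 1.1^2 / (9.81 * 4.5^2) = 240.0161 m^2


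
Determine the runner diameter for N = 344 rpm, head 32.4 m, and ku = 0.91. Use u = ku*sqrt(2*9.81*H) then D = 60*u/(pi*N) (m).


u = 0.91 * sqrt(2*9.81*32.4) = 22.9437 m/s
D = 60 * 22.9437 / (pi * 344) = 1.2738 m


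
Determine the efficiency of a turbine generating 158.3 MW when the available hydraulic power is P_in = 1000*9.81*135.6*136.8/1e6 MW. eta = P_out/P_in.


P_in = 1000 * 9.81 * 135.6 * 136.8 / 1e6 = 181.9763 MW
eta = 158.3 / 181.9763 = 0.8699


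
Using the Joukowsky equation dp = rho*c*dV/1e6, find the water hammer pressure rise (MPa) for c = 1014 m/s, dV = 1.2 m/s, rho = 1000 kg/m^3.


dp = 1000 * 1014 * 1.2 / 1e6 = 1.2168 MPa


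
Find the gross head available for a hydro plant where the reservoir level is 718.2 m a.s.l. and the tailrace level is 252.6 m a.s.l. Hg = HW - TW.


Hg = 718.2 - 252.6 = 465.6000 m


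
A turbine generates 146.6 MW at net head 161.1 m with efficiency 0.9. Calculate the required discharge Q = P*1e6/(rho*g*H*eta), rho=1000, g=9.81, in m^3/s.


Q = 146.6 * 1e6 / (1000 * 9.81 * 161.1 * 0.9) = 103.0687 m^3/s


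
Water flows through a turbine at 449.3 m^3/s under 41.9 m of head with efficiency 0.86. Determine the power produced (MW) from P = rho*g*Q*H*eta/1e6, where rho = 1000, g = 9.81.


P = 1000 * 9.81 * 449.3 * 41.9 * 0.86 / 1e6 = 158.8246 MW


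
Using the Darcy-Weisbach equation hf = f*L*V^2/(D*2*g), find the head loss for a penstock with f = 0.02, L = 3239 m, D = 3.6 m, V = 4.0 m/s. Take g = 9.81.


hf = 0.02 * 3239 * 4.0^2 / (3.6 * 2 * 9.81) = 14.6744 m


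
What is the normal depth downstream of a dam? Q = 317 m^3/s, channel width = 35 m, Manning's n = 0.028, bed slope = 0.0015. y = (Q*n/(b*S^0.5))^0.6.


y = (317 * 0.028 / (35 * 0.0015^0.5))^0.6 = 3.0879 m


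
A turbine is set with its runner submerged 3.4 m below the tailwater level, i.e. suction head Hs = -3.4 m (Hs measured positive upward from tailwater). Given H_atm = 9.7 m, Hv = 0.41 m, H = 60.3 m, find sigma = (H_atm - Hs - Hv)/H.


sigma = (9.7 - (-3.4) - 0.41) / 60.3 = 0.2104


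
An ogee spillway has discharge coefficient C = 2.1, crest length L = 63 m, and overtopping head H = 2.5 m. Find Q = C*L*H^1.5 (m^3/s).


Q = 2.1 * 63 * 2.5^1.5 = 522.9617 m^3/s


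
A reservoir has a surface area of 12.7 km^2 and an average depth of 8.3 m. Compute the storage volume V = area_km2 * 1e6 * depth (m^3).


V = 12.7 * 1e6 * 8.3 = 1.0541e+08 m^3


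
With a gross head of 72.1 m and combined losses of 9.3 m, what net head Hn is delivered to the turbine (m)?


Hn = 72.1 - 9.3 = 62.8000 m


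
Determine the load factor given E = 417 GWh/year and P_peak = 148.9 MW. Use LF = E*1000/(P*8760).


LF = 417 * 1000 / (148.9 * 8760) = 0.3197


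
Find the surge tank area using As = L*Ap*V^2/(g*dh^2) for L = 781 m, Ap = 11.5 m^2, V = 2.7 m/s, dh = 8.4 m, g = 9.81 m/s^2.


As = 781 * 11.5 * 2.7^2 / (9.81 * 8.4^2) = 94.5908 m^2


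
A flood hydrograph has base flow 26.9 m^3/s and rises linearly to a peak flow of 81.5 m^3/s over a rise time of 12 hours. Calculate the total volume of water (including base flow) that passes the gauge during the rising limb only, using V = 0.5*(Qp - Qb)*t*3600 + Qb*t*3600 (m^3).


V = 0.5*(81.5 - 26.9)*12*3600 + 26.9*12*3600 = 2.3414e+06 m^3


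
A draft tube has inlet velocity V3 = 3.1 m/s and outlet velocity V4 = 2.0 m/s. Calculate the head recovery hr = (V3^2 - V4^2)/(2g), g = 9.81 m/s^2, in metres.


hr = (3.1^2 - 2.0^2) / (2*9.81) = 0.2859 m


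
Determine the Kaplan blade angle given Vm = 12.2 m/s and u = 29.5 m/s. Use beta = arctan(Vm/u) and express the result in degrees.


beta = arctan(12.2 / 29.5) = 22.4680 degrees


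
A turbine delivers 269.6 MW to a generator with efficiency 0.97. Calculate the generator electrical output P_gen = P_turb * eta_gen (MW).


P_gen = 269.6 * 0.97 = 261.5120 MW


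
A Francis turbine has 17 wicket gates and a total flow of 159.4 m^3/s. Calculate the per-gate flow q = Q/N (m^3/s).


q = 159.4 / 17 = 9.3765 m^3/s


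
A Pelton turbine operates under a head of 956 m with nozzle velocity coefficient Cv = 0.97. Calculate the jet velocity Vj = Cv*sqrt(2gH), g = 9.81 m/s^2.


Vj = 0.97 * sqrt(2*9.81*956) = 132.8465 m/s


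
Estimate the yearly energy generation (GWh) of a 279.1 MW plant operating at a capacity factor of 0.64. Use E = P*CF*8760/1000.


E = 279.1 * 0.64 * 8760 / 1000 = 1564.7462 GWh


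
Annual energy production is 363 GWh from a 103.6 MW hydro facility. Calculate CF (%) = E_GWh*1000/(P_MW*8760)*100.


CF = 363 * 1000 / (103.6 * 8760) * 100 = 39.9984 %


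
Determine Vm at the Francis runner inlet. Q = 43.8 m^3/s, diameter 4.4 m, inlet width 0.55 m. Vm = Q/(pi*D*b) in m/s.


Vm = 43.8 / (pi * 4.4 * 0.55) = 5.7611 m/s


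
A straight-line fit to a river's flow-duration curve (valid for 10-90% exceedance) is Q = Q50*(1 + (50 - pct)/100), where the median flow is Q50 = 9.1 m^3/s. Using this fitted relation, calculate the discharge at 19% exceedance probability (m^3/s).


Q = 9.1 * (1 + (50 - 19)/100) = 11.9210 m^3/s


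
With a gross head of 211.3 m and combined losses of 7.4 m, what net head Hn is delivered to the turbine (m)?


Hn = 211.3 - 7.4 = 203.9000 m


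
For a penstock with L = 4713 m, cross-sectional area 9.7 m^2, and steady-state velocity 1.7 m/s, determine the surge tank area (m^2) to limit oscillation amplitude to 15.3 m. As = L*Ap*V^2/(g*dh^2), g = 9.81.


As = 4713 * 9.7 * 1.7^2 / (9.81 * 15.3^2) = 57.5328 m^2


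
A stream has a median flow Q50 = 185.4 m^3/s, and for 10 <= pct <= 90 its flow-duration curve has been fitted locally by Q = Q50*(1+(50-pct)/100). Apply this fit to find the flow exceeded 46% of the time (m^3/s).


Q = 185.4 * (1 + (50 - 46)/100) = 192.8160 m^3/s


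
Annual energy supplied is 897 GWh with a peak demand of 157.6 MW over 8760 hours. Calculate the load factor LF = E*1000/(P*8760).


LF = 897 * 1000 / (157.6 * 8760) = 0.6497


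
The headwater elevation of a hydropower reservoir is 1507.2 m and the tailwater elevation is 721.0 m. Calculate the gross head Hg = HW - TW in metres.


Hg = 1507.2 - 721.0 = 786.2000 m


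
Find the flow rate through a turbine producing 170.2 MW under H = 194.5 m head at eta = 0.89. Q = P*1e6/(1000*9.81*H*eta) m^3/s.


Q = 170.2 * 1e6 / (1000 * 9.81 * 194.5 * 0.89) = 100.2261 m^3/s


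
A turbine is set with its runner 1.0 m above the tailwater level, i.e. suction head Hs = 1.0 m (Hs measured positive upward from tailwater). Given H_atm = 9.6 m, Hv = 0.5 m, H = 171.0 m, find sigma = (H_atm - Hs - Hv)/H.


sigma = (9.6 - 1.0 - 0.5) / 171.0 = 0.0474


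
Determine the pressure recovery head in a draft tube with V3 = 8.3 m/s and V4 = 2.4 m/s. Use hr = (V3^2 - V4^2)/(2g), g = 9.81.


hr = (8.3^2 - 2.4^2) / (2*9.81) = 3.2176 m


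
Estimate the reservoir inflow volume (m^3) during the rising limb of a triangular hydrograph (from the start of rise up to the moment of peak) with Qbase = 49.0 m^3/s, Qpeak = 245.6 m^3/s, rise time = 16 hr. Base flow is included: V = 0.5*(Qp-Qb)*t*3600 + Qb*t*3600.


V = 0.5*(245.6 - 49.0)*16*3600 + 49.0*16*3600 = 8.4845e+06 m^3


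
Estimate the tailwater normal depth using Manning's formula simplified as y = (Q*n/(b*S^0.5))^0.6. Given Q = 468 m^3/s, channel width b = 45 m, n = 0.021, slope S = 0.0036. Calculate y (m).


y = (468 * 0.021 / (45 * 0.0036^0.5))^0.6 = 2.1710 m


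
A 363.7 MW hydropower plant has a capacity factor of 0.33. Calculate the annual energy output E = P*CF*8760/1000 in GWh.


E = 363.7 * 0.33 * 8760 / 1000 = 1051.3840 GWh


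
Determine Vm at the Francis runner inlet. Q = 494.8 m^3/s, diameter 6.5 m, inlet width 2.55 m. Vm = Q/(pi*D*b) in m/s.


Vm = 494.8 / (pi * 6.5 * 2.55) = 9.5022 m/s


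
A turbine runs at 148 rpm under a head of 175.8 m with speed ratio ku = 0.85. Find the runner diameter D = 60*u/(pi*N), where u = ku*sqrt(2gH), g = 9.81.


u = 0.85 * sqrt(2*9.81*175.8) = 49.9204 m/s
D = 60 * 49.9204 / (pi * 148) = 6.4420 m


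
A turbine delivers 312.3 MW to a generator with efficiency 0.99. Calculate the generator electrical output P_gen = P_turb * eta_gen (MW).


P_gen = 312.3 * 0.99 = 309.1770 MW


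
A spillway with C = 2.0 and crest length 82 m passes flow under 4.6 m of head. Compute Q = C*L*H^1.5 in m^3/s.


Q = 2.0 * 82 * 4.6^1.5 = 1618.0077 m^3/s


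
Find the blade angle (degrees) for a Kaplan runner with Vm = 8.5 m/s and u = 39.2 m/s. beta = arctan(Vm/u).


beta = arctan(8.5 / 39.2) = 12.2344 degrees


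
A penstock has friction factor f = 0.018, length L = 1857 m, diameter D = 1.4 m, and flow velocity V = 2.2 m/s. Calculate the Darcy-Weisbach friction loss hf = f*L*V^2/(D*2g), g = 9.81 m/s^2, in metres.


hf = 0.018 * 1857 * 2.2^2 / (1.4 * 2 * 9.81) = 5.8898 m


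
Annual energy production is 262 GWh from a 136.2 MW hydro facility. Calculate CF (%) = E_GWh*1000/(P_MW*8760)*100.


CF = 262 * 1000 / (136.2 * 8760) * 100 = 21.9594 %


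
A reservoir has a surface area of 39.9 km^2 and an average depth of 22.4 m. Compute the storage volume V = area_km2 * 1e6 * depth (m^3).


V = 39.9 * 1e6 * 22.4 = 8.9376e+08 m^3


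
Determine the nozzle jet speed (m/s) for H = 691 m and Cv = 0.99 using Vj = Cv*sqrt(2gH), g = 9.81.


Vj = 0.99 * sqrt(2*9.81*691) = 115.2720 m/s


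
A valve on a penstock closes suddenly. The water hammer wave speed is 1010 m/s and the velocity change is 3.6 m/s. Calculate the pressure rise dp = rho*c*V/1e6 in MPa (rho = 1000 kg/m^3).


dp = 1000 * 1010 * 3.6 / 1e6 = 3.6360 MPa


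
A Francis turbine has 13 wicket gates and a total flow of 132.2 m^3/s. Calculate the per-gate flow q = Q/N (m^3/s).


q = 132.2 / 13 = 10.1692 m^3/s


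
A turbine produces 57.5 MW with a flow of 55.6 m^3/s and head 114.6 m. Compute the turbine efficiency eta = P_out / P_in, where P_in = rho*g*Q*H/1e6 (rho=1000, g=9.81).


P_in = 1000 * 9.81 * 55.6 * 114.6 / 1e6 = 62.5070 MW
eta = 57.5 / 62.5070 = 0.9199


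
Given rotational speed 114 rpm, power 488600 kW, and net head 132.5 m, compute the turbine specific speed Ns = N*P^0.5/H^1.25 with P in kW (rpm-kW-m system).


Ns = 114 * 488600^0.5 / 132.5^1.25 = 177.2604


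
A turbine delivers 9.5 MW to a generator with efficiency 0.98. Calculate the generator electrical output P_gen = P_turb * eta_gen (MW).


P_gen = 9.5 * 0.98 = 9.3100 MW


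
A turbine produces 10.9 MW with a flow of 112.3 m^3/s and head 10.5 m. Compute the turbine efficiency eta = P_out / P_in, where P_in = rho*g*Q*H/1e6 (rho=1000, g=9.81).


P_in = 1000 * 9.81 * 112.3 * 10.5 / 1e6 = 11.5675 MW
eta = 10.9 / 11.5675 = 0.9423


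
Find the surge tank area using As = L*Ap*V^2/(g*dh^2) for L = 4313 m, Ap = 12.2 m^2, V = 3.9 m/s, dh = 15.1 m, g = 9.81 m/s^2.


As = 4313 * 12.2 * 3.9^2 / (9.81 * 15.1^2) = 357.8043 m^2


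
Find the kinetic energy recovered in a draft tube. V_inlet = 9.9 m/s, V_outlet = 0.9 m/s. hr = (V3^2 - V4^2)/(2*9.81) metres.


hr = (9.9^2 - 0.9^2) / (2*9.81) = 4.9541 m


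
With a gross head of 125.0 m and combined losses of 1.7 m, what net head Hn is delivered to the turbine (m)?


Hn = 125.0 - 1.7 = 123.3000 m


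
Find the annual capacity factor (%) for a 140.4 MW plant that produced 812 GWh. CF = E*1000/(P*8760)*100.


CF = 812 * 1000 / (140.4 * 8760) * 100 = 66.0214 %


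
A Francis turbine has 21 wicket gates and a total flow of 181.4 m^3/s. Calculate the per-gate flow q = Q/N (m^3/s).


q = 181.4 / 21 = 8.6381 m^3/s


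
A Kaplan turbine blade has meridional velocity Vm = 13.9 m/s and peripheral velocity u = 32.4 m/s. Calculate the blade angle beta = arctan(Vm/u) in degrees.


beta = arctan(13.9 / 32.4) = 23.2199 degrees


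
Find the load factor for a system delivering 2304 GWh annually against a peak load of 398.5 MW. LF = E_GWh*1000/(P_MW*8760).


LF = 2304 * 1000 / (398.5 * 8760) = 0.6600


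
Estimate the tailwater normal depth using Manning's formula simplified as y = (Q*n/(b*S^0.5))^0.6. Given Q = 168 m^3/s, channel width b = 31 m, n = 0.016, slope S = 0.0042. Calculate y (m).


y = (168 * 0.016 / (31 * 0.0042^0.5))^0.6 = 1.1909 m


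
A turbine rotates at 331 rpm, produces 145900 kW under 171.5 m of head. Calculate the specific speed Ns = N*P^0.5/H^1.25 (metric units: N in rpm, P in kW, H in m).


Ns = 331 * 145900^0.5 / 171.5^1.25 = 203.7162


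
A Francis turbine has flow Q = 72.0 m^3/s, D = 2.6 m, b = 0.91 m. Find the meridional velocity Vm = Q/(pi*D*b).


Vm = 72.0 / (pi * 2.6 * 0.91) = 9.6865 m/s


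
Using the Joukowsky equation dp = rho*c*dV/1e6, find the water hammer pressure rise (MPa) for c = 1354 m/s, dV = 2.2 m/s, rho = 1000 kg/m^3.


dp = 1000 * 1354 * 2.2 / 1e6 = 2.9788 MPa


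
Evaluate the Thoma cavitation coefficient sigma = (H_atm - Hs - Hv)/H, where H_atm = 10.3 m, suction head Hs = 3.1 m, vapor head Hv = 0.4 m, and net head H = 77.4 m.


sigma = (10.3 - 3.1 - 0.4) / 77.4 = 0.0879


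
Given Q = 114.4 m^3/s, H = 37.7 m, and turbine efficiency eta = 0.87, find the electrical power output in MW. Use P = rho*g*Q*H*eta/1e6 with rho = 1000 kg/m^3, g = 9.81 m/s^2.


P = 1000 * 9.81 * 114.4 * 37.7 * 0.87 / 1e6 = 36.8091 MW


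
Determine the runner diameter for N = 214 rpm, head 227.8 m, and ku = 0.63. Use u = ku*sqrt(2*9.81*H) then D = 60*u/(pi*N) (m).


u = 0.63 * sqrt(2*9.81*227.8) = 42.1179 m/s
D = 60 * 42.1179 / (pi * 214) = 3.7588 m


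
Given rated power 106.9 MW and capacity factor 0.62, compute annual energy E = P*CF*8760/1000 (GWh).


E = 106.9 * 0.62 * 8760 / 1000 = 580.5953 GWh


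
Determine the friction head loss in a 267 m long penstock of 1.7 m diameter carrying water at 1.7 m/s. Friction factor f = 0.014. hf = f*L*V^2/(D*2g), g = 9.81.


hf = 0.014 * 267 * 1.7^2 / (1.7 * 2 * 9.81) = 0.3239 m


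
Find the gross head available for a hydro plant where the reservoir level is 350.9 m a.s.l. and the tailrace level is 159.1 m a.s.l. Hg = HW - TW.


Hg = 350.9 - 159.1 = 191.8000 m


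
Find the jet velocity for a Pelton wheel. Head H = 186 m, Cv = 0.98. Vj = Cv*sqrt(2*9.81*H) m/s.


Vj = 0.98 * sqrt(2*9.81*186) = 59.2014 m/s


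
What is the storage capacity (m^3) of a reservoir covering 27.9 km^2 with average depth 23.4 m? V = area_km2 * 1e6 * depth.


V = 27.9 * 1e6 * 23.4 = 6.5286e+08 m^3


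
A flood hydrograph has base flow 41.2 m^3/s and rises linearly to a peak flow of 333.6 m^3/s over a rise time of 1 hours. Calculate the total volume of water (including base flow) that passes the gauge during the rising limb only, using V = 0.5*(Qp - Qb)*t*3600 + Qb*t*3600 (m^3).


V = 0.5*(333.6 - 41.2)*1*3600 + 41.2*1*3600 = 674640.0000 m^3


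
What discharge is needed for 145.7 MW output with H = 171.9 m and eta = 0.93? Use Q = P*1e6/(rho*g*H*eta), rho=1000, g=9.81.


Q = 145.7 * 1e6 / (1000 * 9.81 * 171.9 * 0.93) = 92.9034 m^3/s


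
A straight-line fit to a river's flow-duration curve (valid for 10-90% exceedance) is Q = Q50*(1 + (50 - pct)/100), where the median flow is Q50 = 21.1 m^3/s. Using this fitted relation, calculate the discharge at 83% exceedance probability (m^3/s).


Q = 21.1 * (1 + (50 - 83)/100) = 14.1370 m^3/s


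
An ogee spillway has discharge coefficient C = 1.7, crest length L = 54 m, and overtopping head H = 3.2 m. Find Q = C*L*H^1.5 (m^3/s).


Q = 1.7 * 54 * 3.2^1.5 = 525.4939 m^3/s


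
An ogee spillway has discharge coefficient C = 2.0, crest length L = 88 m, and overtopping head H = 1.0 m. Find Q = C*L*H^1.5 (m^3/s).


Q = 2.0 * 88 * 1.0^1.5 = 176.0000 m^3/s


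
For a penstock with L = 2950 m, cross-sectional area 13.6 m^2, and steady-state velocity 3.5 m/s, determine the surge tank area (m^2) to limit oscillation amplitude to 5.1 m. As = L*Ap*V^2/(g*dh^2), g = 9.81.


As = 2950 * 13.6 * 3.5^2 / (9.81 * 5.1^2) = 1926.1391 m^2


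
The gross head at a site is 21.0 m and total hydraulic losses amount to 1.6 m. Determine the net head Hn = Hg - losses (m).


Hn = 21.0 - 1.6 = 19.4000 m


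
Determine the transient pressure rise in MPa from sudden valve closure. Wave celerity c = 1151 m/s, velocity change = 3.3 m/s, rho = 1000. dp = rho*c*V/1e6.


dp = 1000 * 1151 * 3.3 / 1e6 = 3.7983 MPa


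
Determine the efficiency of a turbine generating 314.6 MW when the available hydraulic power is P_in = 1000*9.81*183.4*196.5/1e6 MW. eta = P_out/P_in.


P_in = 1000 * 9.81 * 183.4 * 196.5 / 1e6 = 353.5338 MW
eta = 314.6 / 353.5338 = 0.8899


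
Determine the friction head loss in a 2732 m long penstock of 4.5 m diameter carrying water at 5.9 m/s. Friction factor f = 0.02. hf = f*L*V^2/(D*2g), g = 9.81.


hf = 0.02 * 2732 * 5.9^2 / (4.5 * 2 * 9.81) = 21.5429 m


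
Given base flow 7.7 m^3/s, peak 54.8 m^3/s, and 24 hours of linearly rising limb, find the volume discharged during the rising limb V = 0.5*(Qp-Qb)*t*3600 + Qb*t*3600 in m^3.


V = 0.5*(54.8 - 7.7)*24*3600 + 7.7*24*3600 = 2.7000e+06 m^3


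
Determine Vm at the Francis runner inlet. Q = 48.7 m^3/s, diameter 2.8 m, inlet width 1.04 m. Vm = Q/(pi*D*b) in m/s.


Vm = 48.7 / (pi * 2.8 * 1.04) = 5.3234 m/s


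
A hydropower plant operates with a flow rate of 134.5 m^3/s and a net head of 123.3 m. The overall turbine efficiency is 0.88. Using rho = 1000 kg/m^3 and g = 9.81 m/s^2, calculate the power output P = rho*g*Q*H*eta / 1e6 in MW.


P = 1000 * 9.81 * 134.5 * 123.3 * 0.88 / 1e6 = 143.1651 MW


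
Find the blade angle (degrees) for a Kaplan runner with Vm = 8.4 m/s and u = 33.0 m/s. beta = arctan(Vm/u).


beta = arctan(8.4 / 33.0) = 14.2811 degrees


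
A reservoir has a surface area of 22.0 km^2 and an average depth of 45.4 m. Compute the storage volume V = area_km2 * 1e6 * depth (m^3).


V = 22.0 * 1e6 * 45.4 = 9.9880e+08 m^3


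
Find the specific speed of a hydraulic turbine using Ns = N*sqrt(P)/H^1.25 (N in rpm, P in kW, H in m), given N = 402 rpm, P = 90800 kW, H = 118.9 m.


Ns = 402 * 90800^0.5 / 118.9^1.25 = 308.5259


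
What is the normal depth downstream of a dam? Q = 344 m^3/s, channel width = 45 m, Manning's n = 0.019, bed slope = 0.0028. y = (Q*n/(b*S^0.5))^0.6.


y = (344 * 0.019 / (45 * 0.0028^0.5))^0.6 = 1.8328 m


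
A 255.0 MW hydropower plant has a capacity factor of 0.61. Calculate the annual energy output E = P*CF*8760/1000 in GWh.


E = 255.0 * 0.61 * 8760 / 1000 = 1362.6180 GWh


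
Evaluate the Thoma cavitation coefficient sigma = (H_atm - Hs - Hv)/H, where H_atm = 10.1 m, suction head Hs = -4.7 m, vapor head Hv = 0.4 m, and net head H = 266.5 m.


sigma = (10.1 - (-4.7) - 0.4) / 266.5 = 0.0540


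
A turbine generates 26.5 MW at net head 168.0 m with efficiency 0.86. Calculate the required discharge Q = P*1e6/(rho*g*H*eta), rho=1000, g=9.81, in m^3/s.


Q = 26.5 * 1e6 / (1000 * 9.81 * 168.0 * 0.86) = 18.6969 m^3/s


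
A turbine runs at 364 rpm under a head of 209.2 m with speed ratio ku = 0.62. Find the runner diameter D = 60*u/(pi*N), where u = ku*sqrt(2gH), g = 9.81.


u = 0.62 * sqrt(2*9.81*209.2) = 39.7212 m/s
D = 60 * 39.7212 / (pi * 364) = 2.0841 m


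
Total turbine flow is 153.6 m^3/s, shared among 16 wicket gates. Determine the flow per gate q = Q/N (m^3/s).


q = 153.6 / 16 = 9.6000 m^3/s


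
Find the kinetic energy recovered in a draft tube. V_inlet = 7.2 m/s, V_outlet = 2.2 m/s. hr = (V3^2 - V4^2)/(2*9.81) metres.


hr = (7.2^2 - 2.2^2) / (2*9.81) = 2.3955 m


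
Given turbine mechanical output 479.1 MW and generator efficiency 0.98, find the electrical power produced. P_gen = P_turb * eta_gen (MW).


P_gen = 479.1 * 0.98 = 469.5180 MW


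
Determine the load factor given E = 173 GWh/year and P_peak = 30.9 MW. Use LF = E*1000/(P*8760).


LF = 173 * 1000 / (30.9 * 8760) = 0.6391


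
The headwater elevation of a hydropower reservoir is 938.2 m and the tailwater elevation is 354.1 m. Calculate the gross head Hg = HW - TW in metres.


Hg = 938.2 - 354.1 = 584.1000 m


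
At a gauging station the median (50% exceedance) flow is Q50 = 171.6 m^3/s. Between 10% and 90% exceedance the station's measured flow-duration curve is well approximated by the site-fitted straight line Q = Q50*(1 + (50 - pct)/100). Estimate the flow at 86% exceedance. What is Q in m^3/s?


Q = 171.6 * (1 + (50 - 86)/100) = 109.8240 m^3/s


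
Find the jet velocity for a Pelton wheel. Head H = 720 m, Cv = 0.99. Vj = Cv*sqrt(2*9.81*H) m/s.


Vj = 0.99 * sqrt(2*9.81*720) = 117.6660 m/s


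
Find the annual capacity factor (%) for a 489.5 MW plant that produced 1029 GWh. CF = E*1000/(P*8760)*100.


CF = 1029 * 1000 / (489.5 * 8760) * 100 = 23.9971 %


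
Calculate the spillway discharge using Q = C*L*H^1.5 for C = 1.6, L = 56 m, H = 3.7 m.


Q = 1.6 * 56 * 3.7^1.5 = 637.6915 m^3/s


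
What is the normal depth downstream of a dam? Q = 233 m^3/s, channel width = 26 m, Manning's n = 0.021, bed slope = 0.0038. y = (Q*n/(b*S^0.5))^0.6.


y = (233 * 0.021 / (26 * 0.0038^0.5))^0.6 = 1.9536 m


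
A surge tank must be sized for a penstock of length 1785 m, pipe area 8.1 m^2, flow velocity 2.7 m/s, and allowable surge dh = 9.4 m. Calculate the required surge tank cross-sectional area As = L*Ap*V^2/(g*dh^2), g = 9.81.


As = 1785 * 8.1 * 2.7^2 / (9.81 * 9.4^2) = 121.5979 m^2


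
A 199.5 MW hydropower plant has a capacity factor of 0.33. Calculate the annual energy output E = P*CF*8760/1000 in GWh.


E = 199.5 * 0.33 * 8760 / 1000 = 576.7146 GWh


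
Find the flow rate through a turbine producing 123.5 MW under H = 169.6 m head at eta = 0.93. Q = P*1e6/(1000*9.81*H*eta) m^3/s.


Q = 123.5 * 1e6 / (1000 * 9.81 * 169.6 * 0.93) = 79.8159 m^3/s


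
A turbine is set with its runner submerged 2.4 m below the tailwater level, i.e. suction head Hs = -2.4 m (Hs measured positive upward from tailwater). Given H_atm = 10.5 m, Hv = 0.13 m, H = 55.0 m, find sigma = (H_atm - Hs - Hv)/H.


sigma = (10.5 - (-2.4) - 0.13) / 55.0 = 0.2322


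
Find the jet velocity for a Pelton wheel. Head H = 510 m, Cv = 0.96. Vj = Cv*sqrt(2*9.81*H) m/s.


Vj = 0.96 * sqrt(2*9.81*510) = 96.0298 m/s


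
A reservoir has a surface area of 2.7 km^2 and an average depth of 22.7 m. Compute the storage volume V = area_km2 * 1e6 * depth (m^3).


V = 2.7 * 1e6 * 22.7 = 6.1290e+07 m^3


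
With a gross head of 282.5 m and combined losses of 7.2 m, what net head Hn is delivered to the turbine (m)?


Hn = 282.5 - 7.2 = 275.3000 m


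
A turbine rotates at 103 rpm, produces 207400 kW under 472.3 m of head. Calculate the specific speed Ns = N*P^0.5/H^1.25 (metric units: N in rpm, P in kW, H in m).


Ns = 103 * 207400^0.5 / 472.3^1.25 = 21.3044


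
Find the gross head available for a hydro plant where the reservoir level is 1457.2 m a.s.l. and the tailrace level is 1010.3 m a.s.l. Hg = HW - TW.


Hg = 1457.2 - 1010.3 = 446.9000 m


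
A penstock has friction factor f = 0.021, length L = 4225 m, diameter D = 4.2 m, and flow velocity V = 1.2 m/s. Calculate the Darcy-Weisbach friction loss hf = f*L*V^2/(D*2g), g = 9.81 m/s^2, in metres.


hf = 0.021 * 4225 * 1.2^2 / (4.2 * 2 * 9.81) = 1.5505 m


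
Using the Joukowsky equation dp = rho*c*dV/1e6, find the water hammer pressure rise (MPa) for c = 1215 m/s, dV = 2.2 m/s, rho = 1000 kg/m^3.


dp = 1000 * 1215 * 2.2 / 1e6 = 2.6730 MPa


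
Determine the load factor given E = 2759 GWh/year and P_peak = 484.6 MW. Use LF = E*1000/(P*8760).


LF = 2759 * 1000 / (484.6 * 8760) = 0.6499


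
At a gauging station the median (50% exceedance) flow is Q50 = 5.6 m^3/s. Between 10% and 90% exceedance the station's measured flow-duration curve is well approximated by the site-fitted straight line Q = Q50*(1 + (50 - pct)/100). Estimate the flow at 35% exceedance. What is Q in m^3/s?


Q = 5.6 * (1 + (50 - 35)/100) = 6.4400 m^3/s


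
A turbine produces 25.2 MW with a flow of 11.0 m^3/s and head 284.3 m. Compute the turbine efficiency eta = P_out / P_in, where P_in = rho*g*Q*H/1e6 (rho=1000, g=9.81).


P_in = 1000 * 9.81 * 11.0 * 284.3 / 1e6 = 30.6788 MW
eta = 25.2 / 30.6788 = 0.8214


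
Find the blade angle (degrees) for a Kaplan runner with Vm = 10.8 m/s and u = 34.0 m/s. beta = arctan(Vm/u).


beta = arctan(10.8 / 34.0) = 17.6223 degrees


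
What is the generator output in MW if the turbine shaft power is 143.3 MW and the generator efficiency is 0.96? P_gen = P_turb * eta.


P_gen = 143.3 * 0.96 = 137.5680 MW


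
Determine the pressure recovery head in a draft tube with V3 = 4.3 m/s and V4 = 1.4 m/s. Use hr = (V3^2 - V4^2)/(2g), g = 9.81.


hr = (4.3^2 - 1.4^2) / (2*9.81) = 0.8425 m


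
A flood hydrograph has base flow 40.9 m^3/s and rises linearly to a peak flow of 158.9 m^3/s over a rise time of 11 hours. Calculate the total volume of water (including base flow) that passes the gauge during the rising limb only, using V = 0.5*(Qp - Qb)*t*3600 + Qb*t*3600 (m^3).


V = 0.5*(158.9 - 40.9)*11*3600 + 40.9*11*3600 = 3.9560e+06 m^3


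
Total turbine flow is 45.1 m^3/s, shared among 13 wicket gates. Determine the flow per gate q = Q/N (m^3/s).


q = 45.1 / 13 = 3.4692 m^3/s


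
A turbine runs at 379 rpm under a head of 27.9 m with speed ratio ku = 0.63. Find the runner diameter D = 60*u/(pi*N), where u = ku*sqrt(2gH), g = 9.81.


u = 0.63 * sqrt(2*9.81*27.9) = 14.7398 m/s
D = 60 * 14.7398 / (pi * 379) = 0.7428 m


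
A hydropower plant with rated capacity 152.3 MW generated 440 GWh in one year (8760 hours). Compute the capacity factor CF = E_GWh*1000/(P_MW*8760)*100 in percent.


CF = 440 * 1000 / (152.3 * 8760) * 100 = 32.9798 %


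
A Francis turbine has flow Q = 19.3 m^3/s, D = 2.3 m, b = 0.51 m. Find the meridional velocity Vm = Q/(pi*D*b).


Vm = 19.3 / (pi * 2.3 * 0.51) = 5.2373 m/s


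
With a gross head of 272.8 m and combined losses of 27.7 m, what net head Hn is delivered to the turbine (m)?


Hn = 272.8 - 27.7 = 245.1000 m


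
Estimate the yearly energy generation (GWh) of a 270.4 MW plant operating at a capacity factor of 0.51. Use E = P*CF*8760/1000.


E = 270.4 * 0.51 * 8760 / 1000 = 1208.0390 GWh


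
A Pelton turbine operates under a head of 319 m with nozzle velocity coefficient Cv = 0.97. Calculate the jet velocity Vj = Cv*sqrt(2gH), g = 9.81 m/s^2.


Vj = 0.97 * sqrt(2*9.81*319) = 76.7391 m/s


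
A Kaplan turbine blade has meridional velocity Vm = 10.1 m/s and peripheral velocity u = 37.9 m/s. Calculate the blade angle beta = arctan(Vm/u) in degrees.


beta = arctan(10.1 / 37.9) = 14.9220 degrees


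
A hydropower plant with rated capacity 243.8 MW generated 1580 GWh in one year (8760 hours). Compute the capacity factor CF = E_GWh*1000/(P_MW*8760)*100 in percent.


CF = 1580 * 1000 / (243.8 * 8760) * 100 = 73.9808 %


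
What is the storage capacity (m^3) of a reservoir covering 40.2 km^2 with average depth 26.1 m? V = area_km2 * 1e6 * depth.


V = 40.2 * 1e6 * 26.1 = 1.0492e+09 m^3


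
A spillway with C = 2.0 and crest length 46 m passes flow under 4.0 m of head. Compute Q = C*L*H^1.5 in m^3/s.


Q = 2.0 * 46 * 4.0^1.5 = 736.0000 m^3/s


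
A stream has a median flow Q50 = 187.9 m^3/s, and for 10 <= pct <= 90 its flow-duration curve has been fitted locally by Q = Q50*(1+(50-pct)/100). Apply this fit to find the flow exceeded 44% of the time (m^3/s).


Q = 187.9 * (1 + (50 - 44)/100) = 199.1740 m^3/s


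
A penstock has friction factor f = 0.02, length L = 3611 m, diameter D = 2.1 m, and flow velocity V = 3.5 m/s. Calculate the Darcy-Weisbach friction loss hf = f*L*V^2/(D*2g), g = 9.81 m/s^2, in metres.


hf = 0.02 * 3611 * 3.5^2 / (2.1 * 2 * 9.81) = 21.4721 m


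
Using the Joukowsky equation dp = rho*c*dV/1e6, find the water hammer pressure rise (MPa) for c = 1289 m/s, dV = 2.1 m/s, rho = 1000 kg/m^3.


dp = 1000 * 1289 * 2.1 / 1e6 = 2.7069 MPa


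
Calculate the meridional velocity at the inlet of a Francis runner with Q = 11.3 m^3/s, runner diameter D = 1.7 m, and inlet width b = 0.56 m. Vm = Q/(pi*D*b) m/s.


Vm = 11.3 / (pi * 1.7 * 0.56) = 3.7783 m/s


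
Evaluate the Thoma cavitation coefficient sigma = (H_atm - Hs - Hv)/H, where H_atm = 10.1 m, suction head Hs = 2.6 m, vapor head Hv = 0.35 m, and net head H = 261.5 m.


sigma = (10.1 - 2.6 - 0.35) / 261.5 = 0.0273


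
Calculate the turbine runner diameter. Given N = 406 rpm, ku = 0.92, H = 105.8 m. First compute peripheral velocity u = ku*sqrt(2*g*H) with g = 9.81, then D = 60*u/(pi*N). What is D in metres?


u = 0.92 * sqrt(2*9.81*105.8) = 41.9160 m/s
D = 60 * 41.9160 / (pi * 406) = 1.9718 m


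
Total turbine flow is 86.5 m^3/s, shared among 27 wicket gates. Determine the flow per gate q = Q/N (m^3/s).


q = 86.5 / 27 = 3.2037 m^3/s


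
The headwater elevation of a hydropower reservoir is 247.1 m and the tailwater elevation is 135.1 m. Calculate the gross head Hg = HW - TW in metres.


Hg = 247.1 - 135.1 = 112.0000 m


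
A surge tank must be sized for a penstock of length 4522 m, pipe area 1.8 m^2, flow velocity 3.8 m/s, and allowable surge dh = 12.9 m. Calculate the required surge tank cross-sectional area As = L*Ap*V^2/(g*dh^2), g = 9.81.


As = 4522 * 1.8 * 3.8^2 / (9.81 * 12.9^2) = 71.9982 m^2


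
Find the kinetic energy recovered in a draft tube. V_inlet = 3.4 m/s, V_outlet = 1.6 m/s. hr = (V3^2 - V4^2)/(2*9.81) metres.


hr = (3.4^2 - 1.6^2) / (2*9.81) = 0.4587 m
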